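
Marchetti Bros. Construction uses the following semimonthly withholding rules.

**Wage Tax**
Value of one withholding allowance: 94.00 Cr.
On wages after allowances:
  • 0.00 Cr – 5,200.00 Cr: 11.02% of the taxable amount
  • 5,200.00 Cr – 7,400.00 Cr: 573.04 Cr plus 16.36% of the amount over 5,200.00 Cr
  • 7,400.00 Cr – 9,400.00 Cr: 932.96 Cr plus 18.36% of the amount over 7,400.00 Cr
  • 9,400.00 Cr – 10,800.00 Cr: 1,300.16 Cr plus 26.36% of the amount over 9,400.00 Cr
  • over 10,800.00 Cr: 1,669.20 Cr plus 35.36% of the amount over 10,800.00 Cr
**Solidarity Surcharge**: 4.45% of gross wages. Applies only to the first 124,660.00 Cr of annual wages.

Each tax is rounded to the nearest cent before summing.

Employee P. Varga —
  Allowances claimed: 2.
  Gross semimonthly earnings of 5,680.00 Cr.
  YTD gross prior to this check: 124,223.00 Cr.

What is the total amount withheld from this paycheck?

640.26 Cr

Wage Tax: taxable = 5,680.00 Cr − 2×94.00 Cr = 5,492.00 Cr
  573.04 Cr + 16.36% × (5,492.00 Cr − 5,200.00 Cr) = 573.04 Cr + 16.36% × 292.00 Cr = 620.81 Cr
Solidarity Surcharge: cap 124,660.00 Cr − YTD 124,223.00 Cr = 437.00 Cr subject; 4.45% × 437.00 Cr = 19.45 Cr
Total: 620.81 Cr + 19.45 Cr = 640.26 Cr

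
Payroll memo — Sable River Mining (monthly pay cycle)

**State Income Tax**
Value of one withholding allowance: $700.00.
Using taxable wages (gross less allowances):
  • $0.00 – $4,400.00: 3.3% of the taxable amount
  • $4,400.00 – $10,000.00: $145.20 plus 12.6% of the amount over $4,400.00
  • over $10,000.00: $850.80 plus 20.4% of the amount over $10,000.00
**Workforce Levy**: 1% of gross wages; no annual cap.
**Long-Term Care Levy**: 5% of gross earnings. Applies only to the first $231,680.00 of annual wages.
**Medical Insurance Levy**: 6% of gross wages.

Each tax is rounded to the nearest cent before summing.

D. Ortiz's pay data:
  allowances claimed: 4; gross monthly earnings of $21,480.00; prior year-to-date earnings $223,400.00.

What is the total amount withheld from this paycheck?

State Income Tax: taxable = $21,480.00 − 4×$700.00 = $18,680.00
  $850.80 + 20.4% × ($18,680.00 − $10,000.00) = $850.80 + 20.4% × $8,680.00 = $2,621.52
Workforce Levy: 1% × $21,480.00 = $214.80
Long-Term Care Levy: cap $231,680.00 − YTD $223,400.00 = $8,280.00 subject; 5% × $8,280.00 = $414.00
Medical Insurance Levy: 6% × $21,480.00 = $1,288.80
Total: $2,621.52 + $214.80 + $414.00 + $1,288.80 = $4,539.12

$4,539.12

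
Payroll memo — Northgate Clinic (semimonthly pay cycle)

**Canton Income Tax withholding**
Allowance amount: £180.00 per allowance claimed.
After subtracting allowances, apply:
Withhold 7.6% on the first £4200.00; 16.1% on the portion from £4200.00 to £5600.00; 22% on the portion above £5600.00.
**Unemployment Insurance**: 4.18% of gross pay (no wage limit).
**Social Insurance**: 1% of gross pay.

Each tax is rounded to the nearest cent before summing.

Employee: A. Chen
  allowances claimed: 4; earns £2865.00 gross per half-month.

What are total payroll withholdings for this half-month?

Canton Income Tax: taxable = £2865.00 − 4×£180.00 = £2145.00
  7.6% × £2145.00 = £163.02
Unemployment Insurance: 4.18% × £2865.00 = £119.76
Social Insurance: 1% × £2865.00 = £28.65
Total: £163.02 + £119.76 + £28.65 = £311.43

£311.43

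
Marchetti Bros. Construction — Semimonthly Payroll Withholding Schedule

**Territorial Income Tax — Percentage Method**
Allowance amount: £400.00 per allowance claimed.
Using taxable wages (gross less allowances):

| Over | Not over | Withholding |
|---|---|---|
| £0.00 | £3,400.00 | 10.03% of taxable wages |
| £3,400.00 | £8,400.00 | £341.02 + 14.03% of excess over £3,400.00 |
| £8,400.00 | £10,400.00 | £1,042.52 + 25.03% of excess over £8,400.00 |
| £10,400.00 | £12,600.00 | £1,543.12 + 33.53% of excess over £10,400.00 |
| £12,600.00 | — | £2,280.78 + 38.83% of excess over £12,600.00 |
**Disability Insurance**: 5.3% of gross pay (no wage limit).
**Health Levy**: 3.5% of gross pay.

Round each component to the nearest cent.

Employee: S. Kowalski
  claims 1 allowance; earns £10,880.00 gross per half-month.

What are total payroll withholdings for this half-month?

Territorial Income Tax: taxable = £10,880.00 − 1×£400.00 = £10,480.00
  £1,543.12 + 33.53% × (£10,480.00 − £10,400.00) = £1,543.12 + 33.53% × £80.00 = £1,569.94
Disability Insurance: 5.3% × £10,880.00 = £576.64
Health Levy: 3.5% × £10,880.00 = £380.80
Total: £1,569.94 + £576.64 + £380.80 = £2,527.38

£2,527.38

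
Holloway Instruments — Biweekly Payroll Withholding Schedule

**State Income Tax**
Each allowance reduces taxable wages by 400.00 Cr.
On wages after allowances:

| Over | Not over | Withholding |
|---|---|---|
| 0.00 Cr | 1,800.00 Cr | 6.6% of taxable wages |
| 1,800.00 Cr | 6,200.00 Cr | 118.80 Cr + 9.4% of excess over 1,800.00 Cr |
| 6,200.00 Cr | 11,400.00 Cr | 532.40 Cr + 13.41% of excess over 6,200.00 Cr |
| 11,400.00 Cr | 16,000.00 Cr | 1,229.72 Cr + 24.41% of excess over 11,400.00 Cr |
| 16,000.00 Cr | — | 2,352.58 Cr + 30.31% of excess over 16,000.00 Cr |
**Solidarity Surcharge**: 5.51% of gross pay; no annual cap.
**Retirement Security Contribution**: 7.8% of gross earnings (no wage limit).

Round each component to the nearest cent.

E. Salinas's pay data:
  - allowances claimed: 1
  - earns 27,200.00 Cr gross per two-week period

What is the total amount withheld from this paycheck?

State Income Tax: taxable = 27,200.00 Cr − 1×400.00 Cr = 26,800.00 Cr
  2,352.58 Cr + 30.31% × (26,800.00 Cr − 16,000.00 Cr) = 2,352.58 Cr + 30.31% × 10,800.00 Cr = 5,626.06 Cr
Solidarity Surcharge: 5.51% × 27,200.00 Cr = 1,498.72 Cr
Retirement Security Contribution: 7.8% × 27,200.00 Cr = 2,121.60 Cr
Total: 5,626.06 Cr + 1,498.72 Cr + 2,121.60 Cr = 9,246.38 Cr

9,246.38 Cr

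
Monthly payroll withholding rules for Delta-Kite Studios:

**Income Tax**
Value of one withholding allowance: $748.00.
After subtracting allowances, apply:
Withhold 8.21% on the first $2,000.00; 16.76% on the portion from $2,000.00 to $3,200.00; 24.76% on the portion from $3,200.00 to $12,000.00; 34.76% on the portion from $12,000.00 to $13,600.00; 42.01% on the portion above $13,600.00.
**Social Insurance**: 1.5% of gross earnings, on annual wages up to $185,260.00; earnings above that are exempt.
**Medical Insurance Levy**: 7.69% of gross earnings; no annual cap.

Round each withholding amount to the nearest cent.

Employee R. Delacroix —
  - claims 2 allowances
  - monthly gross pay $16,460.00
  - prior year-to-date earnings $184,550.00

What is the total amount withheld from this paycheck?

Income Tax: taxable = $16,460.00 − 2×$748.00 = $14,964.00
  $3,100.36 + 42.01% × ($14,964.00 − $13,600.00) = $3,100.36 + 42.01% × $1,364.00 = $3,673.38
Social Insurance: cap $185,260.00 − YTD $184,550.00 = $710.00 subject; 1.5% × $710.00 = $10.65
Medical Insurance Levy: 7.69% × $16,460.00 = $1,265.77
Total: $3,673.38 + $10.65 + $1,265.77 = $4,949.80

$4,949.80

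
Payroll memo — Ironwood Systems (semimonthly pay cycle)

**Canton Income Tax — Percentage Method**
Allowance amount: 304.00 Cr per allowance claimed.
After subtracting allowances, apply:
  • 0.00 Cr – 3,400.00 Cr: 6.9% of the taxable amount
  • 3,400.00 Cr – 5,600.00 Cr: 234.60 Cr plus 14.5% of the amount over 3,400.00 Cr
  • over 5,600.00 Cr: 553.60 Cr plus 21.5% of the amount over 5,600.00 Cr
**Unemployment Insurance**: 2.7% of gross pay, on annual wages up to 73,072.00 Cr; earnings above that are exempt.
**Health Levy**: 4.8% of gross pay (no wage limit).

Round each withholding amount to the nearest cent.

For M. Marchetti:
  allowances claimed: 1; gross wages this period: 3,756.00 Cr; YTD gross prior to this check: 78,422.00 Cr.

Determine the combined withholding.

422.43 Cr

Canton Income Tax: taxable = 3,756.00 Cr − 1×304.00 Cr = 3,452.00 Cr
  234.60 Cr + 14.5% × (3,452.00 Cr − 3,400.00 Cr) = 234.60 Cr + 14.5% × 52.00 Cr = 242.14 Cr
Unemployment Insurance: YTD 78,422.00 Cr ≥ cap 73,072.00 Cr → 0.00 Cr
Health Levy: 4.8% × 3,756.00 Cr = 180.29 Cr
Total: 242.14 Cr + 0.00 Cr + 180.29 Cr = 422.43 Cr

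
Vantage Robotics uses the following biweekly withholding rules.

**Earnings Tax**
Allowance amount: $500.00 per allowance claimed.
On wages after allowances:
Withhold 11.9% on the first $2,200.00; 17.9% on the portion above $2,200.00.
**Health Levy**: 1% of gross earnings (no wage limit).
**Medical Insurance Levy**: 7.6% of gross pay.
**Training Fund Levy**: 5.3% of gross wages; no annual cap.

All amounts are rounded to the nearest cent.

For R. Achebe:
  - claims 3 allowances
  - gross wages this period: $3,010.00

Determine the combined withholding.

Earnings Tax: taxable = $3,010.00 − 3×$500.00 = $1,510.00
  11.9% × $1,510.00 = $179.69
Health Levy: 1% × $3,010.00 = $30.10
Medical Insurance Levy: 7.6% × $3,010.00 = $228.76
Training Fund Levy: 5.3% × $3,010.00 = $159.53
Total: $179.69 + $30.10 + $228.76 + $159.53 = $598.08

$598.08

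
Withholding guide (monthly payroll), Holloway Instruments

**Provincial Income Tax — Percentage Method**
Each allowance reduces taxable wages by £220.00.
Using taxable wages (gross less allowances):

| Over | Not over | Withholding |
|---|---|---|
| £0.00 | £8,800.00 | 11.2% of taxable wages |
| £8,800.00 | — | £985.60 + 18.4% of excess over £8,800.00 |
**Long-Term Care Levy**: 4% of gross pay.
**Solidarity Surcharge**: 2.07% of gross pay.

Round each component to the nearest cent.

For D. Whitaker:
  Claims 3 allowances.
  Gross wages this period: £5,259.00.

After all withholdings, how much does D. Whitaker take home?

£4,424.69

Provincial Income Tax: taxable = £5,259.00 − 3×£220.00 = £4,599.00
  11.2% × £4,599.00 = £515.09
Long-Term Care Levy: 4% × £5,259.00 = £210.36
Solidarity Surcharge: 2.07% × £5,259.00 = £108.86
Total withheld: £515.09 + £210.36 + £108.86 = £834.31
Net pay: £5,259.00 − £834.31 = £4,424.69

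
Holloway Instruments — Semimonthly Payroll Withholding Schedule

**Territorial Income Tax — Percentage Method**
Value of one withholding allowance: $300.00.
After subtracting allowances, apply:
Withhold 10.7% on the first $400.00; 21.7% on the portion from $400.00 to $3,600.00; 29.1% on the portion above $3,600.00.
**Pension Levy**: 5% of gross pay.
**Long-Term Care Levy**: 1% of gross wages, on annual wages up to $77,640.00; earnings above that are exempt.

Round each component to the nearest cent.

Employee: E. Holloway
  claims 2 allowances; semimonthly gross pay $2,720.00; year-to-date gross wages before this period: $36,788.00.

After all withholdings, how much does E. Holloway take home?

$2,140.76

Territorial Income Tax: taxable = $2,720.00 − 2×$300.00 = $2,120.00
  $42.80 + 21.7% × ($2,120.00 − $400.00) = $42.80 + 21.7% × $1,720.00 = $416.04
Pension Levy: 5% × $2,720.00 = $136.00
Long-Term Care Levy: 1% × $2,720.00 = $27.20
Total withheld: $416.04 + $136.00 + $27.20 = $579.24
Net pay: $2,720.00 − $579.24 = $2,140.76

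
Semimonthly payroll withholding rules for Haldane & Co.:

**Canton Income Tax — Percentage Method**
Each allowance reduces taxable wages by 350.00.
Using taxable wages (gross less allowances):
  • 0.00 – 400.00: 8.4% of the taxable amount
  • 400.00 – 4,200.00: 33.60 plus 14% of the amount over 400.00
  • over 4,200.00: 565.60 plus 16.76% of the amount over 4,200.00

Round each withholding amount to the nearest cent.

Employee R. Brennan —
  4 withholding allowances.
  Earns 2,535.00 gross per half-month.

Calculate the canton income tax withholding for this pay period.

136.50

Canton Income Tax: taxable = 2,535.00 − 4×350.00 = 1,135.00
  33.60 + 14% × (1,135.00 − 400.00) = 33.60 + 14% × 735.00 = 136.50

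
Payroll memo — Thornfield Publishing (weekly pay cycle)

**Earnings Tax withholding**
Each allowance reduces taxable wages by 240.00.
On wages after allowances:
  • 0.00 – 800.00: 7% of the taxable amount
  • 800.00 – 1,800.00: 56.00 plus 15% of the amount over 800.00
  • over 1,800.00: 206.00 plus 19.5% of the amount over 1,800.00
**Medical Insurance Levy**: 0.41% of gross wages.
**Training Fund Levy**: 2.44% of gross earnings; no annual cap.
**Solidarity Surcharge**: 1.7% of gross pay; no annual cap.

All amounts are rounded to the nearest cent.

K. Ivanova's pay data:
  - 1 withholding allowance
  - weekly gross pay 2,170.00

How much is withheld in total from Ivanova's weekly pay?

Earnings Tax: taxable = 2,170.00 − 1×240.00 = 1,930.00
  206.00 + 19.5% × (1,930.00 − 1,800.00) = 206.00 + 19.5% × 130.00 = 231.35
Medical Insurance Levy: 0.41% × 2,170.00 = 8.90
Training Fund Levy: 2.44% × 2,170.00 = 52.95
Solidarity Surcharge: 1.7% × 2,170.00 = 36.89
Total: 231.35 + 8.90 + 52.95 + 36.89 = 330.09

330.09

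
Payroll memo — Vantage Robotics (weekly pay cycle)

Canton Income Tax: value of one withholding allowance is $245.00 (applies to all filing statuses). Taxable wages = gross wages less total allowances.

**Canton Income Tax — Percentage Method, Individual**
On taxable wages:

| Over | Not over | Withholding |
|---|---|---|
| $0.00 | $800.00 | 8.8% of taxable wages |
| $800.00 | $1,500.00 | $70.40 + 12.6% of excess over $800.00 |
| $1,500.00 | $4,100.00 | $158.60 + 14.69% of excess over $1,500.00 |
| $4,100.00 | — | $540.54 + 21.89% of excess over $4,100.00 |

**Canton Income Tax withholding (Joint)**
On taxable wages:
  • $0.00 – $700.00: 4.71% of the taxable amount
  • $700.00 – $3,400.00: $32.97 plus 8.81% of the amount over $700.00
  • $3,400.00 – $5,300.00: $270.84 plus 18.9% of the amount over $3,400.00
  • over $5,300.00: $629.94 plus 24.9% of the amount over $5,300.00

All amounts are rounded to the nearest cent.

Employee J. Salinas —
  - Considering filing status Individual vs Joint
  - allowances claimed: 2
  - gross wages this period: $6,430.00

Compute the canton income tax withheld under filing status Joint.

Canton Income Tax (Joint): taxable = $6,430.00 − 2×$245.00 = $5,940.00
  $629.94 + 24.9% × ($5,940.00 − $5,300.00) = $629.94 + 24.9% × $640.00 = $789.30

$789.30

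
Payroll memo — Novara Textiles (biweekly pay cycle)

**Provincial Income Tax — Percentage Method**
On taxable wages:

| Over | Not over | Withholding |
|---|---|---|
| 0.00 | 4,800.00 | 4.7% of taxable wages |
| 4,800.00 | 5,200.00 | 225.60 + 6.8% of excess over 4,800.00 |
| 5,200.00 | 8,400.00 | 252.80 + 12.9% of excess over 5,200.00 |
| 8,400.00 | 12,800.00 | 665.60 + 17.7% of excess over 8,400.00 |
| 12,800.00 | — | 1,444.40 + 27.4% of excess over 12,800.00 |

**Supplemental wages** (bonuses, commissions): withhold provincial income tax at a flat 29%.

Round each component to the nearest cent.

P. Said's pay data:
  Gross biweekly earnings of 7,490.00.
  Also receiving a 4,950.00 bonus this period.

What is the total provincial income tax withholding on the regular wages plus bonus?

1,983.71

Provincial Income Tax: taxable = 7,490.00
  252.80 + 12.9% × (7,490.00 − 5,200.00) = 252.80 + 12.9% × 2,290.00 = 548.21
Supplemental (29% flat on bonus): 29% × 4,950.00 = 1,435.50
Total provincial income tax: 548.21 + 1,435.50 = 1,983.71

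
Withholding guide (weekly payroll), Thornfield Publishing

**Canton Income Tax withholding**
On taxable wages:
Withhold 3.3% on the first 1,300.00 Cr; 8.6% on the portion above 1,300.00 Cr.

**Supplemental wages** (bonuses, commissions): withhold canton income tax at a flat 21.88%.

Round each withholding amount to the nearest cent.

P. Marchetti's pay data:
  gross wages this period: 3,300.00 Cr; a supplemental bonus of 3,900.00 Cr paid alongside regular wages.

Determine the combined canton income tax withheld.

Canton Income Tax: taxable = 3,300.00 Cr
  42.90 Cr + 8.6% × (3,300.00 Cr − 1,300.00 Cr) = 42.90 Cr + 8.6% × 2,000.00 Cr = 214.90 Cr
Supplemental (21.88% flat on bonus): 21.88% × 3,900.00 Cr = 853.32 Cr
Total canton income tax: 214.90 Cr + 853.32 Cr = 1,068.22 Cr

1,068.22 Cr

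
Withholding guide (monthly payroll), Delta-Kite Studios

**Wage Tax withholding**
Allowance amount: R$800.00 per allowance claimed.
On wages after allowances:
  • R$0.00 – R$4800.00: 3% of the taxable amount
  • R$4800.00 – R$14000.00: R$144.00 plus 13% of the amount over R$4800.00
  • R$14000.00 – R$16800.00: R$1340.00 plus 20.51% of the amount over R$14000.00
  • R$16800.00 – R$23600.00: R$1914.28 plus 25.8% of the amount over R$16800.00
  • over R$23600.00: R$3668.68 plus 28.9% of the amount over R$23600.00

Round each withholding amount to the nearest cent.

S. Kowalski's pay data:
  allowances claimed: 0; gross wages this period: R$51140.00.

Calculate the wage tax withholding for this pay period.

Wage Tax: taxable = R$51140.00
  R$3668.68 + 28.9% × (R$51140.00 − R$23600.00) = R$3668.68 + 28.9% × R$27540.00 = R$11627.74

R$11627.74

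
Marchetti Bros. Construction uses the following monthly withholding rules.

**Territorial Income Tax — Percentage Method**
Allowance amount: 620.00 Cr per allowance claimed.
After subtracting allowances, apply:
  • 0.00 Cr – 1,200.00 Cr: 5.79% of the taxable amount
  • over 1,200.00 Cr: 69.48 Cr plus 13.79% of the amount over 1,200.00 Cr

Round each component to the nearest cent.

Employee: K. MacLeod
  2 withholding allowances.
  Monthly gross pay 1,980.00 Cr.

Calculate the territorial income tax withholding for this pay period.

42.85 Cr

Territorial Income Tax: taxable = 1,980.00 Cr − 2×620.00 Cr = 740.00 Cr
  5.79% × 740.00 Cr = 42.85 Cr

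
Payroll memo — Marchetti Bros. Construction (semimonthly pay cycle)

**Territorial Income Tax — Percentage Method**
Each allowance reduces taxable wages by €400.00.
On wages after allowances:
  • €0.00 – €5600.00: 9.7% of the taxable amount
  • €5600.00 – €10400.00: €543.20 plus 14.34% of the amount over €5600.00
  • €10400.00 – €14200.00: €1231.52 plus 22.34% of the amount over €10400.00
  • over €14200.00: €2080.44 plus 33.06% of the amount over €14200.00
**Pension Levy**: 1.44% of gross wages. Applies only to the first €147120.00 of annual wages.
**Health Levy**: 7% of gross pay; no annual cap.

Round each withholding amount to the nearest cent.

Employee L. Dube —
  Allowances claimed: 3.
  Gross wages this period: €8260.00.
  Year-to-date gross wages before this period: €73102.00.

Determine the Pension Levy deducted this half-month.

€118.94

Pension Levy: 1.44% × €8260.00 = €118.94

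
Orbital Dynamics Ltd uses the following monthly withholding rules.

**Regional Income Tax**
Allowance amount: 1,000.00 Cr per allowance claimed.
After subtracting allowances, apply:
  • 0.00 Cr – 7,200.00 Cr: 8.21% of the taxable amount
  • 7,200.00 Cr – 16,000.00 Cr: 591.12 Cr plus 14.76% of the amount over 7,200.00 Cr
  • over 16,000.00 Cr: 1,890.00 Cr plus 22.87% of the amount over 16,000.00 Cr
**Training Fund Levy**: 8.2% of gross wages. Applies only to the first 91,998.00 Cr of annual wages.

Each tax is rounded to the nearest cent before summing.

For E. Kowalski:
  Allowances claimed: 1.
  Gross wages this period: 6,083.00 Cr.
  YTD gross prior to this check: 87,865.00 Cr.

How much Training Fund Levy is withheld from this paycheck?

Training Fund Levy: cap 91,998.00 Cr − YTD 87,865.00 Cr = 4,133.00 Cr subject; 8.2% × 4,133.00 Cr = 338.91 Cr

338.91 Cr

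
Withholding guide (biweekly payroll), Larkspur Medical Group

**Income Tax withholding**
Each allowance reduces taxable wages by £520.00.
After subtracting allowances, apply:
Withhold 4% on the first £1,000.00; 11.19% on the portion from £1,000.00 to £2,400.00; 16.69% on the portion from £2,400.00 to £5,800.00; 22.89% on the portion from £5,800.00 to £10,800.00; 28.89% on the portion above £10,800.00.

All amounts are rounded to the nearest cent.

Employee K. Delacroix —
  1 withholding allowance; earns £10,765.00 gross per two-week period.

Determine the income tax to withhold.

Income Tax: taxable = £10,765.00 − 1×£520.00 = £10,245.00
  £764.12 + 22.89% × (£10,245.00 − £5,800.00) = £764.12 + 22.89% × £4,445.00 = £1,781.58

£1,781.58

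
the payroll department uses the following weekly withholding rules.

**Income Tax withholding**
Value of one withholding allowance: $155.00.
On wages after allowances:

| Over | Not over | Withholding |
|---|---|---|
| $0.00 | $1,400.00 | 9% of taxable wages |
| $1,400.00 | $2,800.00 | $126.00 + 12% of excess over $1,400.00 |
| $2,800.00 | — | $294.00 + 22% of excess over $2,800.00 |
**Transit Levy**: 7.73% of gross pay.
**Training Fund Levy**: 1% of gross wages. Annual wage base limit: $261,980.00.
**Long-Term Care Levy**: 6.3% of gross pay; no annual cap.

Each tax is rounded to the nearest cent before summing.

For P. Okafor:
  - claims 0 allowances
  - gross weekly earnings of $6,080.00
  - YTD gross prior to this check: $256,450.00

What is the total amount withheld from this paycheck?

$1,923.92

Income Tax: taxable = $6,080.00
  $294.00 + 22% × ($6,080.00 − $2,800.00) = $294.00 + 22% × $3,280.00 = $1,015.60
Transit Levy: 7.73% × $6,080.00 = $469.98
Training Fund Levy: cap $261,980.00 − YTD $256,450.00 = $5,530.00 subject; 1% × $5,530.00 = $55.30
Long-Term Care Levy: 6.3% × $6,080.00 = $383.04
Total: $1,015.60 + $469.98 + $55.30 + $383.04 = $1,923.92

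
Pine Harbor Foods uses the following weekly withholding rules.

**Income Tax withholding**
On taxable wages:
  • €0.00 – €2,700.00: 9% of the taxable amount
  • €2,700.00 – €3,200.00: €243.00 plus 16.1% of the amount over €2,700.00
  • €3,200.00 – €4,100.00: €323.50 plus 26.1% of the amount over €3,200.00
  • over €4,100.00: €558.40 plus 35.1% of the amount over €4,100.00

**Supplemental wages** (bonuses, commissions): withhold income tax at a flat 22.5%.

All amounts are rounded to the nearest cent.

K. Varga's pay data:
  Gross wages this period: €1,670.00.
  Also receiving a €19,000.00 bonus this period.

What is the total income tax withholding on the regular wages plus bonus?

€4,425.30

Income Tax: taxable = €1,670.00
  9% × €1,670.00 = €150.30
Supplemental (22.5% flat on bonus): 22.5% × €19,000.00 = €4,275.00
Total income tax: €150.30 + €4,275.00 = €4,425.30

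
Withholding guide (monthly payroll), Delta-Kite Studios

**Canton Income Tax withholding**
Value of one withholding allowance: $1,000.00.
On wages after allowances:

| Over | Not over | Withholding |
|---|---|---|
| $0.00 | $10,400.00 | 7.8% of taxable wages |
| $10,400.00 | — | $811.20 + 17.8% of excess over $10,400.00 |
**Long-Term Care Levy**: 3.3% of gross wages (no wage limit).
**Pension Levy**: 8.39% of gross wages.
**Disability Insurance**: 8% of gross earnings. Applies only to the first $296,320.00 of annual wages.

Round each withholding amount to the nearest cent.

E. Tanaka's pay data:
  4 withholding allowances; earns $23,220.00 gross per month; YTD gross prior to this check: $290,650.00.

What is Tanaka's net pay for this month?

Canton Income Tax: taxable = $23,220.00 − 4×$1,000.00 = $19,220.00
  $811.20 + 17.8% × ($19,220.00 − $10,400.00) = $811.20 + 17.8% × $8,820.00 = $2,381.16
Long-Term Care Levy: 3.3% × $23,220.00 = $766.26
Pension Levy: 8.39% × $23,220.00 = $1,948.16
Disability Insurance: cap $296,320.00 − YTD $290,650.00 = $5,670.00 subject; 8% × $5,670.00 = $453.60
Total withheld: $2,381.16 + $766.26 + $1,948.16 + $453.60 = $5,549.18
Net pay: $23,220.00 − $5,549.18 = $17,670.82

$17,670.82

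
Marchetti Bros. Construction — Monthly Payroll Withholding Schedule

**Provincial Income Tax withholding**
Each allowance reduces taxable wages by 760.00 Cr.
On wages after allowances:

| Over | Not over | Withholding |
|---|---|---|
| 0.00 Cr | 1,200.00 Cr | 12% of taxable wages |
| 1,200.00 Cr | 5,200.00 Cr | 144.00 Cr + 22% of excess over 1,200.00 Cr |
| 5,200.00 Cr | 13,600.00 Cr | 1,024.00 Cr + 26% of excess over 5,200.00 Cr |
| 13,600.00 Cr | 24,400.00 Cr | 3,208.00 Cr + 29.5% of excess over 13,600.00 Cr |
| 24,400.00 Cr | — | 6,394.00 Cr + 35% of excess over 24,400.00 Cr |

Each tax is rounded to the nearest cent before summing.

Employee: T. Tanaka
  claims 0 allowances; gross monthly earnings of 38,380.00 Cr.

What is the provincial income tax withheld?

11,287.00 Cr

Provincial Income Tax: taxable = 38,380.00 Cr
  6,394.00 Cr + 35% × (38,380.00 Cr − 24,400.00 Cr) = 6,394.00 Cr + 35% × 13,980.00 Cr = 11,287.00 Cr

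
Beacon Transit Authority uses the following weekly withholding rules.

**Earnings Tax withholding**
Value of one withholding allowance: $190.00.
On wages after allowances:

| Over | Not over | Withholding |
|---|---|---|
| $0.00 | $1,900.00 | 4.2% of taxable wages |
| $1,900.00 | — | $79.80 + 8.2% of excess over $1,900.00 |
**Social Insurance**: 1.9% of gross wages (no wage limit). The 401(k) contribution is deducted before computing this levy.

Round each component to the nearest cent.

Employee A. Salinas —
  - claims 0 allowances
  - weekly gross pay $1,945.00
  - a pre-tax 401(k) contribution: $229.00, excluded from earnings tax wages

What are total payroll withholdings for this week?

$104.67

Earnings Tax: taxable = $1,945.00 − $229.00 = $1,716.00
  4.2% × $1,716.00 = $72.07
Social Insurance: 1.9% × $1,716.00 = $32.60
Total: $72.07 + $32.60 = $104.67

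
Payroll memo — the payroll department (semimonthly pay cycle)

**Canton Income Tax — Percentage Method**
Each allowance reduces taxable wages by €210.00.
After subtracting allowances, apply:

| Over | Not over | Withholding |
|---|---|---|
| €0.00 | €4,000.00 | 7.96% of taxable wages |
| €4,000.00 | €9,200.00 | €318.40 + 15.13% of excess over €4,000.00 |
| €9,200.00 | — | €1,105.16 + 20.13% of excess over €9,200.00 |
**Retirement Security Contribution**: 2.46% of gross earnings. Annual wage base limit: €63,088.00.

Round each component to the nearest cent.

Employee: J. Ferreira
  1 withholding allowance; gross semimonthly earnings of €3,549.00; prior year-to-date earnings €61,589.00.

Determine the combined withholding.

€302.66

Canton Income Tax: taxable = €3,549.00 − 1×€210.00 = €3,339.00
  7.96% × €3,339.00 = €265.78
Retirement Security Contribution: cap €63,088.00 − YTD €61,589.00 = €1,499.00 subject; 2.46% × €1,499.00 = €36.88
Total: €265.78 + €36.88 = €302.66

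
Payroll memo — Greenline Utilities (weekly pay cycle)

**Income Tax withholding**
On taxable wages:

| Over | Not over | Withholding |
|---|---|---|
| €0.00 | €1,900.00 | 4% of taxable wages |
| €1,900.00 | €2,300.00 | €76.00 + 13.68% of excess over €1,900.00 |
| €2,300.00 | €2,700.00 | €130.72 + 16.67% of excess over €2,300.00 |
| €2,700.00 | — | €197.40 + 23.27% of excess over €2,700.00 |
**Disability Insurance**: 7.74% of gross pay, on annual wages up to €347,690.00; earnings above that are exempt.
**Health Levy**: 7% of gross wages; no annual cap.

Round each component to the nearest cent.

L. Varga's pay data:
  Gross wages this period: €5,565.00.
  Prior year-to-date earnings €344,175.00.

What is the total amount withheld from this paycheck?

€1,525.70

Income Tax: taxable = €5,565.00
  €197.40 + 23.27% × (€5,565.00 − €2,700.00) = €197.40 + 23.27% × €2,865.00 = €864.09
Disability Insurance: cap €347,690.00 − YTD €344,175.00 = €3,515.00 subject; 7.74% × €3,515.00 = €272.06
Health Levy: 7% × €5,565.00 = €389.55
Total: €864.09 + €272.06 + €389.55 = €1,525.70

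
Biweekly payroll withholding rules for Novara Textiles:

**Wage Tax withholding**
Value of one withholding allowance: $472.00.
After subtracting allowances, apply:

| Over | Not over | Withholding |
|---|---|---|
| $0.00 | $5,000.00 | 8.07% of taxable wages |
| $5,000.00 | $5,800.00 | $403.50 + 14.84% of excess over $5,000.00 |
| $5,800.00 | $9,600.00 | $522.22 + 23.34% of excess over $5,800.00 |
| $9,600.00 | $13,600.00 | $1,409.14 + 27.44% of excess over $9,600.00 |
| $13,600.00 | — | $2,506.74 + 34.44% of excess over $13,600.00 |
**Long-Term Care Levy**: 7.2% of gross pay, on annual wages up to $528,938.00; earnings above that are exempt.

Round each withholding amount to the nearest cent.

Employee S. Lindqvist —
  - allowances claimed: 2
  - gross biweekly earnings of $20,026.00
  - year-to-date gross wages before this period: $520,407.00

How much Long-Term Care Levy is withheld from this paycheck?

$614.23

Long-Term Care Levy: cap $528,938.00 − YTD $520,407.00 = $8,531.00 subject; 7.2% × $8,531.00 = $614.23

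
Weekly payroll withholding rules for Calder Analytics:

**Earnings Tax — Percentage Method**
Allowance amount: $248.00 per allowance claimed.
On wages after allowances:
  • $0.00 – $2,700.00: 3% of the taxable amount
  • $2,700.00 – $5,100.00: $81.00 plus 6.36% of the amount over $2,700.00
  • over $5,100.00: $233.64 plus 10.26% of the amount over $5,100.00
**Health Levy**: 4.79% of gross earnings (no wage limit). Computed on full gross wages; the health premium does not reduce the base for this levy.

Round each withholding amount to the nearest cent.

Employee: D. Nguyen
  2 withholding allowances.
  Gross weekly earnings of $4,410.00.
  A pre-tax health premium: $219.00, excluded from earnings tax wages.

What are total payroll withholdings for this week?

Earnings Tax: taxable = $4,410.00 − $219.00 − 2×$248.00 = $3,695.00
  $81.00 + 6.36% × ($3,695.00 − $2,700.00) = $81.00 + 6.36% × $995.00 = $144.28
Health Levy: 4.79% × $4,410.00 = $211.24
Total: $144.28 + $211.24 = $355.52

$355.52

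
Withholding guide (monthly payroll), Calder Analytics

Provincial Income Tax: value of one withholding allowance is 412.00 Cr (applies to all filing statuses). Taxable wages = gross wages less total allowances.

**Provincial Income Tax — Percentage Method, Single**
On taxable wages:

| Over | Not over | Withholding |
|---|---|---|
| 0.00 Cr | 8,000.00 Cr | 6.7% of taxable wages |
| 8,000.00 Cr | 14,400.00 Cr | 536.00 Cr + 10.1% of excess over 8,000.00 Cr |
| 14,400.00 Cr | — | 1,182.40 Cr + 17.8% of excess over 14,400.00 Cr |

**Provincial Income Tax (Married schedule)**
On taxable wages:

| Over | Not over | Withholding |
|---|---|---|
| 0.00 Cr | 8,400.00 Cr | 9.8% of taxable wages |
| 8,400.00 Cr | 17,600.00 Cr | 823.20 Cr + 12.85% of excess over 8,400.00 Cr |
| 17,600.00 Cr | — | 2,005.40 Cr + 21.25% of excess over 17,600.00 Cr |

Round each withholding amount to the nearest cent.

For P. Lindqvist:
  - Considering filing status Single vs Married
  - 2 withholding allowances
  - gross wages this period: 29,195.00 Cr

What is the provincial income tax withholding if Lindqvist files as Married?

4,294.24 Cr

Provincial Income Tax (Married): taxable = 29,195.00 Cr − 2×412.00 Cr = 28,371.00 Cr
  2,005.40 Cr + 21.25% × (28,371.00 Cr − 17,600.00 Cr) = 2,005.40 Cr + 21.25% × 10,771.00 Cr = 4,294.24 Cr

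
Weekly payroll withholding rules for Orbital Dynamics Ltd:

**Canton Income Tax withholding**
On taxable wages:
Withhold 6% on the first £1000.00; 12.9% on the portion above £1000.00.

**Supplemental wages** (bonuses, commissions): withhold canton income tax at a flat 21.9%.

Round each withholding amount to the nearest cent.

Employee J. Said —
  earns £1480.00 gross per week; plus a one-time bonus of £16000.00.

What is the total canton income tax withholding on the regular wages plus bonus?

Canton Income Tax: taxable = £1480.00
  £60.00 + 12.9% × (£1480.00 − £1000.00) = £60.00 + 12.9% × £480.00 = £121.92
Supplemental (21.9% flat on bonus): 21.9% × £16000.00 = £3504.00
Total canton income tax: £121.92 + £3504.00 = £3625.92

£3625.92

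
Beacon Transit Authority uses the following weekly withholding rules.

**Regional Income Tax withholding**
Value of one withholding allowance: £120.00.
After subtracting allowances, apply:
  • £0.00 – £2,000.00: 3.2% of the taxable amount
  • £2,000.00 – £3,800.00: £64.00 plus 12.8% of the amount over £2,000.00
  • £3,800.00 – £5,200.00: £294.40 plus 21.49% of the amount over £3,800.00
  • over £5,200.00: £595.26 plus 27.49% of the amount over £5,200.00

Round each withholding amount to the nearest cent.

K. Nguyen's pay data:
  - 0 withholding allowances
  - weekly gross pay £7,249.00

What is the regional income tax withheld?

Regional Income Tax: taxable = £7,249.00
  £595.26 + 27.49% × (£7,249.00 − £5,200.00) = £595.26 + 27.49% × £2,049.00 = £1,158.53

£1,158.53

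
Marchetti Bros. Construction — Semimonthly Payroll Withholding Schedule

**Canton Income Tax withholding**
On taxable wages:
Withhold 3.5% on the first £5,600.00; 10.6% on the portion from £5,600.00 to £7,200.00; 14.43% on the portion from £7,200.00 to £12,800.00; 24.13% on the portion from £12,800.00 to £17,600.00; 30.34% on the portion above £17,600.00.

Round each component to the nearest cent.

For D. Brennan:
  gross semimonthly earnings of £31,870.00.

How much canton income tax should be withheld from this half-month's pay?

Canton Income Tax: taxable = £31,870.00
  £2,331.92 + 30.34% × (£31,870.00 − £17,600.00) = £2,331.92 + 30.34% × £14,270.00 = £6,661.44

£6,661.44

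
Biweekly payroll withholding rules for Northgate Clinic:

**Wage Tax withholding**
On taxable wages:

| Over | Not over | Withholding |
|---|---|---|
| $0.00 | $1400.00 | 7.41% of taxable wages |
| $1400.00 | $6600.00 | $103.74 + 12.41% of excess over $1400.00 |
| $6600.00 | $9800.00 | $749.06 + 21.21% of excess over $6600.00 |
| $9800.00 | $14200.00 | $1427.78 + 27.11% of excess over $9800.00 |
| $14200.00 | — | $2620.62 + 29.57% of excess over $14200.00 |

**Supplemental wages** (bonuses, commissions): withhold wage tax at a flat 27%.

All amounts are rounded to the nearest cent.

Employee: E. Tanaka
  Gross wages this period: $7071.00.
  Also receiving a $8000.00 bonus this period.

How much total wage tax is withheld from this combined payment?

$3008.96

Wage Tax: taxable = $7071.00
  $749.06 + 21.21% × ($7071.00 − $6600.00) = $749.06 + 21.21% × $471.00 = $848.96
Supplemental (27% flat on bonus): 27% × $8000.00 = $2160.00
Total wage tax: $848.96 + $2160.00 = $3008.96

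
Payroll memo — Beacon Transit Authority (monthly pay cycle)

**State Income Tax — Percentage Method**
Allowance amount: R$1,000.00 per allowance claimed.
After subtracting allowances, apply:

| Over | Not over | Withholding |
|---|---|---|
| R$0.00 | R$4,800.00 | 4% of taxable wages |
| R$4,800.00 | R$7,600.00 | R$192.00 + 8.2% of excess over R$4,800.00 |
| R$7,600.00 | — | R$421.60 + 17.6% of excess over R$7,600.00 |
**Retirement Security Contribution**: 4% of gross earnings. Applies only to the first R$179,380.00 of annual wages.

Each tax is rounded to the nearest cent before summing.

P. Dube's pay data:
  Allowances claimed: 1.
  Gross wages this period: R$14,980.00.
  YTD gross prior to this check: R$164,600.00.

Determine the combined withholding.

State Income Tax: taxable = R$14,980.00 − 1×R$1,000.00 = R$13,980.00
  R$421.60 + 17.6% × (R$13,980.00 − R$7,600.00) = R$421.60 + 17.6% × R$6,380.00 = R$1,544.48
Retirement Security Contribution: cap R$179,380.00 − YTD R$164,600.00 = R$14,780.00 subject; 4% × R$14,780.00 = R$591.20
Total: R$1,544.48 + R$591.20 = R$2,135.68

R$2,135.68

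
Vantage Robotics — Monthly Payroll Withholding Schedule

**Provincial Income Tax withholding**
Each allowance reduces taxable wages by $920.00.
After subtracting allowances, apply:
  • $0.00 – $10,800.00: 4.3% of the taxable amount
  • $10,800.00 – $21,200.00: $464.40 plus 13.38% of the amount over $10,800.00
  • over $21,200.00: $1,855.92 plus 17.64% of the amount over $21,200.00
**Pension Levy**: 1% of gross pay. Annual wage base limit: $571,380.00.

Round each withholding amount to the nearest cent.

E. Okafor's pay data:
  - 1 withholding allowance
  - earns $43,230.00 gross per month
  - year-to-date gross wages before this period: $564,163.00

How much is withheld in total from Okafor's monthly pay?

Provincial Income Tax: taxable = $43,230.00 − 1×$920.00 = $42,310.00
  $1,855.92 + 17.64% × ($42,310.00 − $21,200.00) = $1,855.92 + 17.64% × $21,110.00 = $5,579.72
Pension Levy: cap $571,380.00 − YTD $564,163.00 = $7,217.00 subject; 1% × $7,217.00 = $72.17
Total: $5,579.72 + $72.17 = $5,651.89

$5,651.89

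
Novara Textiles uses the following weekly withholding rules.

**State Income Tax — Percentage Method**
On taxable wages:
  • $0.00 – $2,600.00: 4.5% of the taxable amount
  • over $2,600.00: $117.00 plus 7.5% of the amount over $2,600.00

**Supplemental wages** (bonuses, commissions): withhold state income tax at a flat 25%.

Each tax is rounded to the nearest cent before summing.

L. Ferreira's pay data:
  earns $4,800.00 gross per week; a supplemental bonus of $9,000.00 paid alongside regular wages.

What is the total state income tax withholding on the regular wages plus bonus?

$2,532.00

State Income Tax: taxable = $4,800.00
  $117.00 + 7.5% × ($4,800.00 − $2,600.00) = $117.00 + 7.5% × $2,200.00 = $282.00
Supplemental (25% flat on bonus): 25% × $9,000.00 = $2,250.00
Total state income tax: $282.00 + $2,250.00 = $2,532.00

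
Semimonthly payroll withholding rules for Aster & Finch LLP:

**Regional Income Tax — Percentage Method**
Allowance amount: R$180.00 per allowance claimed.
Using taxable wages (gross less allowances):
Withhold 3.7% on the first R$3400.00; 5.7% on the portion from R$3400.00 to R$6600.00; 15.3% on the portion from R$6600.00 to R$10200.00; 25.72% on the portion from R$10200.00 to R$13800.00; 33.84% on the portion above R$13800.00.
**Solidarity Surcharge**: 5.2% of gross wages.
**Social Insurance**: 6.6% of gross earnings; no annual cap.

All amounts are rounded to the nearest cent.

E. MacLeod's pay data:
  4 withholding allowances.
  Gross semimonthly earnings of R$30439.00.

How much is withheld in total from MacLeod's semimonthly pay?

R$10763.71

Regional Income Tax: taxable = R$30439.00 − 4×R$180.00 = R$29719.00
  R$1784.92 + 33.84% × (R$29719.00 − R$13800.00) = R$1784.92 + 33.84% × R$15919.00 = R$7171.91
Solidarity Surcharge: 5.2% × R$30439.00 = R$1582.83
Social Insurance: 6.6% × R$30439.00 = R$2008.97
Total: R$7171.91 + R$1582.83 + R$2008.97 = R$10763.71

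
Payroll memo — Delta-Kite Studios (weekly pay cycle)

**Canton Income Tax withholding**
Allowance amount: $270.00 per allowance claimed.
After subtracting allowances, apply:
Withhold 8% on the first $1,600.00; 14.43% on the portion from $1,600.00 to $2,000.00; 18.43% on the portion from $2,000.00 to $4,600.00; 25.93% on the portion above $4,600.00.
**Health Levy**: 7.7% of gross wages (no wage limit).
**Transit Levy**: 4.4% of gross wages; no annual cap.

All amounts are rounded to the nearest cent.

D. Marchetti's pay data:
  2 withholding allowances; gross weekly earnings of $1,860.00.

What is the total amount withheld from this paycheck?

$330.66

Canton Income Tax: taxable = $1,860.00 − 2×$270.00 = $1,320.00
  8% × $1,320.00 = $105.60
Health Levy: 7.7% × $1,860.00 = $143.22
Transit Levy: 4.4% × $1,860.00 = $81.84
Total: $105.60 + $143.22 + $81.84 = $330.66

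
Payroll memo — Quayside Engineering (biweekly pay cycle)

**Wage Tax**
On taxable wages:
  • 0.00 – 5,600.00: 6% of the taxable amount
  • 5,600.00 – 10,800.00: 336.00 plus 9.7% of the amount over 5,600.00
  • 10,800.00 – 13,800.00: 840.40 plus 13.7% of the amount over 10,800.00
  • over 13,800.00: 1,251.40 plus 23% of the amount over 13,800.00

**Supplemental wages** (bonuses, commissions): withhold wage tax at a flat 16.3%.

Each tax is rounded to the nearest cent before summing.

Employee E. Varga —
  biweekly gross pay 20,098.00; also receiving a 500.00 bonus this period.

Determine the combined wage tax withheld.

Wage Tax: taxable = 20,098.00
  1,251.40 + 23% × (20,098.00 − 13,800.00) = 1,251.40 + 23% × 6,298.00 = 2,699.94
Supplemental (16.3% flat on bonus): 16.3% × 500.00 = 81.50
Total wage tax: 2,699.94 + 81.50 = 2,781.44

2,781.44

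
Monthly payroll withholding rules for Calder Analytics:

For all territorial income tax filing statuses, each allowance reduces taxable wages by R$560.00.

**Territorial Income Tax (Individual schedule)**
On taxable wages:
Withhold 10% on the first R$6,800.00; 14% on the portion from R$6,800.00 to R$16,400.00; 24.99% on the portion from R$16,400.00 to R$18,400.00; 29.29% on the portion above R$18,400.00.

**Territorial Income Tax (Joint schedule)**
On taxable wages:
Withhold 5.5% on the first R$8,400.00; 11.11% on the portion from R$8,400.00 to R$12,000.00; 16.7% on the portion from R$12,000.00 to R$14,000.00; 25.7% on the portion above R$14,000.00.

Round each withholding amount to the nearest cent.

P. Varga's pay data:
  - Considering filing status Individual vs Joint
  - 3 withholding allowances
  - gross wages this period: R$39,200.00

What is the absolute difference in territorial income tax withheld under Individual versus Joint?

R$883.45

Territorial Income Tax (Individual): taxable = R$39,200.00 − 3×R$560.00 = R$37,520.00
  R$2,523.80 + 29.29% × (R$37,520.00 − R$18,400.00) = R$2,523.80 + 29.29% × R$19,120.00 = R$8,124.05
Territorial Income Tax (Joint): taxable = R$39,200.00 − 3×R$560.00 = R$37,520.00
  R$1,195.96 + 25.7% × (R$37,520.00 − R$14,000.00) = R$1,195.96 + 25.7% × R$23,520.00 = R$7,240.60
Difference: |R$8,124.05 − R$7,240.60| = R$883.45 (higher under Individual)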